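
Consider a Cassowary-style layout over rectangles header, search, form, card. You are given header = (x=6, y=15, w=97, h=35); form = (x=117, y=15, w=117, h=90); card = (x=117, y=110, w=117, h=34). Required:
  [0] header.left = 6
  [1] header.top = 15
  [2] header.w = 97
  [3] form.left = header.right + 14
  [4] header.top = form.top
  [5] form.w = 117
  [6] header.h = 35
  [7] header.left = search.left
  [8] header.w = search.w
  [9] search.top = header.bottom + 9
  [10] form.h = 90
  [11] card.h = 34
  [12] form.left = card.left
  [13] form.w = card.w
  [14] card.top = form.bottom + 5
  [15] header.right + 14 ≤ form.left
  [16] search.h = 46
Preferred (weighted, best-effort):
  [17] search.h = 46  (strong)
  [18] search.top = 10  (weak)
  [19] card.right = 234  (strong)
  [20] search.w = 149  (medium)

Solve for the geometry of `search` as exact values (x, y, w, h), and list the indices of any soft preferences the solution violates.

search = (x=6, y=59, w=97, h=46)
violated soft preferences: 18, 20

1. search.x = 6  [header.left = search.left]
2. search.w = 97  [header.w = search.w]
3. search.y = 59  [search.top = header.bottom + 9]
4. search.h = 46  [search.h = 46]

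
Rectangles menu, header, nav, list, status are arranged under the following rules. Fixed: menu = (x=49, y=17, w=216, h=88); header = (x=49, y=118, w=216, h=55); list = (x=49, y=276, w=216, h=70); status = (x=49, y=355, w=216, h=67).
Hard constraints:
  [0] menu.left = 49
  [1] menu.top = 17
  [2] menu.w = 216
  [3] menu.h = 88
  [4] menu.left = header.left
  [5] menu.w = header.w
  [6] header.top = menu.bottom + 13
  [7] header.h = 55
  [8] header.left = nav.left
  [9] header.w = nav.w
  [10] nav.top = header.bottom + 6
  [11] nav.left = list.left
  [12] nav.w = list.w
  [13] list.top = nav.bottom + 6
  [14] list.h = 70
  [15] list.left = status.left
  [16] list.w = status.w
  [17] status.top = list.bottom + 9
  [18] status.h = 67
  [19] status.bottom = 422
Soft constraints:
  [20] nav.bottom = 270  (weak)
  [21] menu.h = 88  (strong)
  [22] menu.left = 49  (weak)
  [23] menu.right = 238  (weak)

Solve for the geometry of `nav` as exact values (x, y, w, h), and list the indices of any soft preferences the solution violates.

1. nav.x = 49  [header.left = nav.left]
2. nav.w = 216  [header.w = nav.w]
3. nav.y = 179  [nav.top = header.bottom + 6]
4. nav.h = 91  [list.top = nav.bottom + 6]

nav = (x=49, y=179, w=216, h=91)
violated soft preferences: 23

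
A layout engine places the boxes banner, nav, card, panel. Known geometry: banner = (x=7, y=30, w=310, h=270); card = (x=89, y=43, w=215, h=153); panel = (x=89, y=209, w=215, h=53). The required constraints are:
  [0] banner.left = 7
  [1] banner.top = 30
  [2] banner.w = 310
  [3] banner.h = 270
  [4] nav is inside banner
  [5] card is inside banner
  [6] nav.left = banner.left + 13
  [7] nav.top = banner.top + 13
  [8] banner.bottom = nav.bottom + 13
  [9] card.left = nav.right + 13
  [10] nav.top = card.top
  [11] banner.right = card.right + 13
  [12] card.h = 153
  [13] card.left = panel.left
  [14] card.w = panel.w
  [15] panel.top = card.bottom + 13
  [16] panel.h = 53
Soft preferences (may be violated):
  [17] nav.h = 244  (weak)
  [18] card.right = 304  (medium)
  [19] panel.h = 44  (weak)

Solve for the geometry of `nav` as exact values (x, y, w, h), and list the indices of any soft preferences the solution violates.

nav = (x=20, y=43, w=56, h=244)
violated soft preferences: 19

1. nav.x = 20  [nav.left = banner.left + 13]
2. nav.y = 43  [nav.top = banner.top + 13]
3. nav.h = 244  [banner.bottom = nav.bottom + 13]
4. nav.w = 56  [card.left = nav.right + 13]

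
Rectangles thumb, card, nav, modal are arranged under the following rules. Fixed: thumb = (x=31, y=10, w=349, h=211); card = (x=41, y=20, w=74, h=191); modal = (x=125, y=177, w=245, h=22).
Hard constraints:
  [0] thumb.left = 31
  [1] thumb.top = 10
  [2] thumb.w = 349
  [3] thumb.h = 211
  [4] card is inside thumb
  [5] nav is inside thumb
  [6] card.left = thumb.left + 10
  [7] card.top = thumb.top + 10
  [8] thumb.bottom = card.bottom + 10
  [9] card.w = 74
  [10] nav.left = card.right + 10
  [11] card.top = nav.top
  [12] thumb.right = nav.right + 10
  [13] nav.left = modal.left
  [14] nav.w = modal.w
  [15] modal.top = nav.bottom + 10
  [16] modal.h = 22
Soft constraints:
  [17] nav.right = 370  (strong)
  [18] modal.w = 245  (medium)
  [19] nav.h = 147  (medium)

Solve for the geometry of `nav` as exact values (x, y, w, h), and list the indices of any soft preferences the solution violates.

nav = (x=125, y=20, w=245, h=147)
violated soft preferences: none

1. nav.x = 125  [nav.left = card.right + 10]
2. nav.y = 20  [card.top = nav.top]
3. nav.w = 245  [thumb.right = nav.right + 10]
4. nav.h = 147  [modal.top = nav.bottom + 10]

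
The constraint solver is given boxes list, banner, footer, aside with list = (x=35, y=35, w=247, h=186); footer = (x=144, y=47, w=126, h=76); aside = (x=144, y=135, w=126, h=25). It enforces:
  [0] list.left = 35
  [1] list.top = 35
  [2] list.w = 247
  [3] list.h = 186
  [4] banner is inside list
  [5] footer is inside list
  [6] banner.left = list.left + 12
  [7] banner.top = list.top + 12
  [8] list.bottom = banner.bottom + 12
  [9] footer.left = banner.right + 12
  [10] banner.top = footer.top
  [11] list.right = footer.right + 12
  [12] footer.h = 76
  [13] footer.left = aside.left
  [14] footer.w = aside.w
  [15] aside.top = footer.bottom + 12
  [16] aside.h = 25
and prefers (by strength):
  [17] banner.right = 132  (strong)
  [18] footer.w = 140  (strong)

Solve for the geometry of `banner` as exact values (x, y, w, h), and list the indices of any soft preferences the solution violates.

banner = (x=47, y=47, w=85, h=162)
violated soft preferences: 18

1. banner.x = 47  [banner.left = list.left + 12]
2. banner.y = 47  [banner.top = list.top + 12]
3. banner.h = 162  [list.bottom = banner.bottom + 12]
4. banner.w = 85  [footer.left = banner.right + 12]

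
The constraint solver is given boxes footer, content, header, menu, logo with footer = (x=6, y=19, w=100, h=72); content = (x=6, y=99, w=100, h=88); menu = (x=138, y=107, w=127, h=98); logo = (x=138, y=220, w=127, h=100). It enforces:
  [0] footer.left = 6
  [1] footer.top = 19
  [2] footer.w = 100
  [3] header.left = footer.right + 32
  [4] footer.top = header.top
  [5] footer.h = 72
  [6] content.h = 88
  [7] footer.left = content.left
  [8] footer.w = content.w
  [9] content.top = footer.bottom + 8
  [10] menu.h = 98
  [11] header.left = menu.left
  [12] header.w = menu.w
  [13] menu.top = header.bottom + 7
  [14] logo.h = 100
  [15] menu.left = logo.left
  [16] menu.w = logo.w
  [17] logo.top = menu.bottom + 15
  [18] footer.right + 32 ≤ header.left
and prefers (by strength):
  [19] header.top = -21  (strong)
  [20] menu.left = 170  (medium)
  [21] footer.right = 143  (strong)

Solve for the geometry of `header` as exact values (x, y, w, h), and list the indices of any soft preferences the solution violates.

header = (x=138, y=19, w=127, h=81)
violated soft preferences: 19, 20, 21

1. header.x = 138  [header.left = footer.right + 32]
2. header.y = 19  [footer.top = header.top]
3. header.w = 127  [header.w = menu.w]
4. header.h = 81  [menu.top = header.bottom + 7]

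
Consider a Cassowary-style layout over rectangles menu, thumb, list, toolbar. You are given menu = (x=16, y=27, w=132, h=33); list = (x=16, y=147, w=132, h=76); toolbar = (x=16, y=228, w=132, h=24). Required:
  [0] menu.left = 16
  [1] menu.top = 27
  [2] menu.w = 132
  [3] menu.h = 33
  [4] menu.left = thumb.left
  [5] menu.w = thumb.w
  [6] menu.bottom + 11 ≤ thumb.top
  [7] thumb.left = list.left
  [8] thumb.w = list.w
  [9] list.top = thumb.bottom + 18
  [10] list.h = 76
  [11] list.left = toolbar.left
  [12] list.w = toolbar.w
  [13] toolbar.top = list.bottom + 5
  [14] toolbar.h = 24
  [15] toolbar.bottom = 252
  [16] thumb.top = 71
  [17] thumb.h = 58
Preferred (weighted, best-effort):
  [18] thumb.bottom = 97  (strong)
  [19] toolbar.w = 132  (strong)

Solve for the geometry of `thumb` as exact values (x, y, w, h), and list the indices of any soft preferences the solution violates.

thumb = (x=16, y=71, w=132, h=58)
violated soft preferences: 18

1. thumb.x = 16  [menu.left = thumb.left]
2. thumb.w = 132  [menu.w = thumb.w]
3. thumb.y = 71  [thumb.top = 71]
4. thumb.h = 58  [thumb.h = 58]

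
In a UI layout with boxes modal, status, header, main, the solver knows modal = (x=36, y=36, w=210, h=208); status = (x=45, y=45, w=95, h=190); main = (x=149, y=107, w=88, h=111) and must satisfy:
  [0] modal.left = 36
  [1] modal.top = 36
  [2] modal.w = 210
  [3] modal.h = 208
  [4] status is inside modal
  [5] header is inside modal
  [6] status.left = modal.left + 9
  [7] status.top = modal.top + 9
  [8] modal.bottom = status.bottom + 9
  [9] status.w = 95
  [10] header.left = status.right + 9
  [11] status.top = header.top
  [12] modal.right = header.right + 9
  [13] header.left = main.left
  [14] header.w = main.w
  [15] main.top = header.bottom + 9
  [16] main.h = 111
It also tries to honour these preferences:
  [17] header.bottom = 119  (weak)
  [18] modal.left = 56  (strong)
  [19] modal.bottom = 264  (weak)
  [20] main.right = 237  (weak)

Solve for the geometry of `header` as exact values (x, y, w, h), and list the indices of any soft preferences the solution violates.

header = (x=149, y=45, w=88, h=53)
violated soft preferences: 17, 18, 19

1. header.x = 149  [header.left = status.right + 9]
2. header.y = 45  [status.top = header.top]
3. header.w = 88  [modal.right = header.right + 9]
4. header.h = 53  [main.top = header.bottom + 9]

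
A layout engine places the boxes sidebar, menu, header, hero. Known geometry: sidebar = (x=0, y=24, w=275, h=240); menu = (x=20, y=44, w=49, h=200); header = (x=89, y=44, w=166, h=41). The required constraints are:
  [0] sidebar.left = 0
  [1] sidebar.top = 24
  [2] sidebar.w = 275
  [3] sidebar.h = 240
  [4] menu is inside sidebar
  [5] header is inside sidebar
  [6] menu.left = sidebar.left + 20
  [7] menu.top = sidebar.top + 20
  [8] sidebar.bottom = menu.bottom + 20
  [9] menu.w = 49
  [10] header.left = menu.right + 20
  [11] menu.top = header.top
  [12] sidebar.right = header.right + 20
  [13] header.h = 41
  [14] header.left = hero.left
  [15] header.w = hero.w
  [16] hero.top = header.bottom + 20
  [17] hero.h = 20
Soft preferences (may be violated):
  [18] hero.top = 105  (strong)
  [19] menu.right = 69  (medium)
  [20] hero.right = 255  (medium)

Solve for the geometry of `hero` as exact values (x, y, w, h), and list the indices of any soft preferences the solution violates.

1. hero.x = 89  [header.left = hero.left]
2. hero.w = 166  [header.w = hero.w]
3. hero.y = 105  [hero.top = header.bottom + 20]
4. hero.h = 20  [hero.h = 20]

hero = (x=89, y=105, w=166, h=20)
violated soft preferences: none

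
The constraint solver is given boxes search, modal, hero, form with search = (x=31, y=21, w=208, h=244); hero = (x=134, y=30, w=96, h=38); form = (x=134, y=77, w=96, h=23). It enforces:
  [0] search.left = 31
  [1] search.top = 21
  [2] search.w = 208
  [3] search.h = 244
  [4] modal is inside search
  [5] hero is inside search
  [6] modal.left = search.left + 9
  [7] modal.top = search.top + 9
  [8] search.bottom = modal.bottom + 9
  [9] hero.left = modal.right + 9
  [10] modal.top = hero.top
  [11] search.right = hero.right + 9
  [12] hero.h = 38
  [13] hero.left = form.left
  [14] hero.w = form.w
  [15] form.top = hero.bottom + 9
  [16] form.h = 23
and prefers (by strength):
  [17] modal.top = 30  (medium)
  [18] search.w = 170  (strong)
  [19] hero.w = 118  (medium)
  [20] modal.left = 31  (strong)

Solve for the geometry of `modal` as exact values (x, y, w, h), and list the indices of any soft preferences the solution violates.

modal = (x=40, y=30, w=85, h=226)
violated soft preferences: 18, 19, 20

1. modal.x = 40  [modal.left = search.left + 9]
2. modal.y = 30  [modal.top = search.top + 9]
3. modal.h = 226  [search.bottom = modal.bottom + 9]
4. modal.w = 85  [hero.left = modal.right + 9]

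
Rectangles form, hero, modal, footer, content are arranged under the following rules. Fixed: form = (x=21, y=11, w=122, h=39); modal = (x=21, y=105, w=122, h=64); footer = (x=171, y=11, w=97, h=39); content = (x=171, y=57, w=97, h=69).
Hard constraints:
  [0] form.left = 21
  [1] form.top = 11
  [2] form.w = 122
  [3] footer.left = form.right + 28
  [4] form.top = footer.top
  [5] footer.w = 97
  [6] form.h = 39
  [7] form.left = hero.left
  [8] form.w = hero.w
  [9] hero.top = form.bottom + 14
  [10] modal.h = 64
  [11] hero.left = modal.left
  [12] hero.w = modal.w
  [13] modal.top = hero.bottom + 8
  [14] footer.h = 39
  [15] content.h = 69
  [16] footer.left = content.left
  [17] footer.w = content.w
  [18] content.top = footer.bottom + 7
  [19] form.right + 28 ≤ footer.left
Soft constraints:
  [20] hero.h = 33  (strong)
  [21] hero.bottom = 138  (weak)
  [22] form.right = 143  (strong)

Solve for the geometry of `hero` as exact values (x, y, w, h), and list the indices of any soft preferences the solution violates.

hero = (x=21, y=64, w=122, h=33)
violated soft preferences: 21

1. hero.x = 21  [form.left = hero.left]
2. hero.w = 122  [form.w = hero.w]
3. hero.y = 64  [hero.top = form.bottom + 14]
4. hero.h = 33  [modal.top = hero.bottom + 8]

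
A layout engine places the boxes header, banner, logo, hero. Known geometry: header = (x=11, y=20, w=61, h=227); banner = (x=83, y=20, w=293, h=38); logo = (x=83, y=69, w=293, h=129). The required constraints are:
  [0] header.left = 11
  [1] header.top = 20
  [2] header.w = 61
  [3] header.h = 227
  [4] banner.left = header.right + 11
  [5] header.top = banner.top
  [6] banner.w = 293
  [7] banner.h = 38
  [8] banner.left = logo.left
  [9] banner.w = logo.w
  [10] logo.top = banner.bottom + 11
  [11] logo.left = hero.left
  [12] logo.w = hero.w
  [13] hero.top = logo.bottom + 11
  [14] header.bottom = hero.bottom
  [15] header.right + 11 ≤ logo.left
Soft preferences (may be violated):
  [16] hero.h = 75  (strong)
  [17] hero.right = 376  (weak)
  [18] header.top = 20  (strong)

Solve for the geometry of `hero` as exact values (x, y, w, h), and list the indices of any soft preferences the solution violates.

1. hero.x = 83  [logo.left = hero.left]
2. hero.w = 293  [logo.w = hero.w]
3. hero.y = 209  [hero.top = logo.bottom + 11]
4. hero.h = 38  [header.bottom = hero.bottom]

hero = (x=83, y=209, w=293, h=38)
violated soft preferences: 16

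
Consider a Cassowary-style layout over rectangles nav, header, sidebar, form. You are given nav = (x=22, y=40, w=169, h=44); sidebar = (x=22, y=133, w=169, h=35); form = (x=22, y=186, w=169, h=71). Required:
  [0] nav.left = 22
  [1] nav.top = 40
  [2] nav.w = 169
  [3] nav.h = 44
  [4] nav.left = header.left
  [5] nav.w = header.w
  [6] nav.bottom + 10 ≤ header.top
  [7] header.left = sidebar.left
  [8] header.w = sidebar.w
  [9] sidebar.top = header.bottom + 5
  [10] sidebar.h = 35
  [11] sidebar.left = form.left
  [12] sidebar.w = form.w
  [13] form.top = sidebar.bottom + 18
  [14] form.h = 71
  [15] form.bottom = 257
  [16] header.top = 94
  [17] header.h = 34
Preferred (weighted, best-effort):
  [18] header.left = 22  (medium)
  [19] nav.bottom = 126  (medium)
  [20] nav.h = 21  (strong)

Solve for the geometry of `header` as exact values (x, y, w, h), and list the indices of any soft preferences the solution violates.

header = (x=22, y=94, w=169, h=34)
violated soft preferences: 19, 20

1. header.x = 22  [nav.left = header.left]
2. header.w = 169  [nav.w = header.w]
3. header.y = 94  [header.top = 94]
4. header.h = 34  [header.h = 34]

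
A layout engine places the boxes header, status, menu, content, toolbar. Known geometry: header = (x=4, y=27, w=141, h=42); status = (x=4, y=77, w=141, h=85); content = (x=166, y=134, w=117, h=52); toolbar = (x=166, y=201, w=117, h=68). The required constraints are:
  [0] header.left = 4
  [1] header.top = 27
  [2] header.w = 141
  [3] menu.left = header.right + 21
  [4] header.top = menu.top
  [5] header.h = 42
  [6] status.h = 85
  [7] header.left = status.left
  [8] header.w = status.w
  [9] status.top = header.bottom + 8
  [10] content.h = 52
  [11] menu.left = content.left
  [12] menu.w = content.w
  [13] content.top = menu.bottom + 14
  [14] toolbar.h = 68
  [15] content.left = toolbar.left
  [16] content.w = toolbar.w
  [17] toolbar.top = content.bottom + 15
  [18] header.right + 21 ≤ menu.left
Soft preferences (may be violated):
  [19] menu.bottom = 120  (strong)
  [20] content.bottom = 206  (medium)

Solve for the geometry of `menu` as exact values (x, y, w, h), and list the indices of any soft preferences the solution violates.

menu = (x=166, y=27, w=117, h=93)
violated soft preferences: 20

1. menu.x = 166  [menu.left = header.right + 21]
2. menu.y = 27  [header.top = menu.top]
3. menu.w = 117  [menu.w = content.w]
4. menu.h = 93  [content.top = menu.bottom + 14]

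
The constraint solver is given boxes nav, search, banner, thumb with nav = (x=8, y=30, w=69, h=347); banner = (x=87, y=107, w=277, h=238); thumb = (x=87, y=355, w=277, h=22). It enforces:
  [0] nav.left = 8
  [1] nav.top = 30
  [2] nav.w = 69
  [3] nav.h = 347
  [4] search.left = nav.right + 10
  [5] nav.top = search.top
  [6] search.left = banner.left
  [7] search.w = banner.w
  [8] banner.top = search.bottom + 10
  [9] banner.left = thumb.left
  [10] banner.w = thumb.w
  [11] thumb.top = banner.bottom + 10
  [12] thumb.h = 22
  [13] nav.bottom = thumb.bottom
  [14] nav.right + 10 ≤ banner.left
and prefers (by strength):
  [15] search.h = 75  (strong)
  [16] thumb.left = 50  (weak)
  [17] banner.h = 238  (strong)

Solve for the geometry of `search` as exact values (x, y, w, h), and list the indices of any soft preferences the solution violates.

1. search.x = 87  [search.left = nav.right + 10]
2. search.y = 30  [nav.top = search.top]
3. search.w = 277  [search.w = banner.w]
4. search.h = 67  [banner.top = search.bottom + 10]

search = (x=87, y=30, w=277, h=67)
violated soft preferences: 15, 16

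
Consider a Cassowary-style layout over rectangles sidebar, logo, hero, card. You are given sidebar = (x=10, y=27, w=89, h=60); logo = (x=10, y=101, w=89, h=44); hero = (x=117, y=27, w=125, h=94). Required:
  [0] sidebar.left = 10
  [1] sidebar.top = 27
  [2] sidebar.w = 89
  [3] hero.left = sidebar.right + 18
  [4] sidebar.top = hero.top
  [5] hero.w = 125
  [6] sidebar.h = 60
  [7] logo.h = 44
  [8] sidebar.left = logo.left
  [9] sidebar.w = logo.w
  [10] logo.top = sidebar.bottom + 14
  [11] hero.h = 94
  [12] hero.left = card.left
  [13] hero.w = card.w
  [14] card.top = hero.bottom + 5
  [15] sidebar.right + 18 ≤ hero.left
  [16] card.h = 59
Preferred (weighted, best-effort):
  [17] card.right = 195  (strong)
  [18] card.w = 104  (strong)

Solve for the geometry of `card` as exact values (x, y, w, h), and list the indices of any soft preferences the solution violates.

1. card.x = 117  [hero.left = card.left]
2. card.w = 125  [hero.w = card.w]
3. card.y = 126  [card.top = hero.bottom + 5]
4. card.h = 59  [card.h = 59]

card = (x=117, y=126, w=125, h=59)
violated soft preferences: 17, 18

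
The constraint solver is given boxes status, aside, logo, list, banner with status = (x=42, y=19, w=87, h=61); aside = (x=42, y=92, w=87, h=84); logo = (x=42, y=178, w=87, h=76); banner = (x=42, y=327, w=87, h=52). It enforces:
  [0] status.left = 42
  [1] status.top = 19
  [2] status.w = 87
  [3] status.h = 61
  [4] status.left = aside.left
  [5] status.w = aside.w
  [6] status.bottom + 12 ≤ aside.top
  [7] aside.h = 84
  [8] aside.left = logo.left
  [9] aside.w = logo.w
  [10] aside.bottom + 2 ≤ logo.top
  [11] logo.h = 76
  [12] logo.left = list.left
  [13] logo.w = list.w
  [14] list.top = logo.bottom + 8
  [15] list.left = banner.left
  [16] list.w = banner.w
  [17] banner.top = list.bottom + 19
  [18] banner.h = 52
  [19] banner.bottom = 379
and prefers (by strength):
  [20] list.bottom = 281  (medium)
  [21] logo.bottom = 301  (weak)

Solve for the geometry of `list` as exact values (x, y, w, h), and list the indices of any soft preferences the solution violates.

list = (x=42, y=262, w=87, h=46)
violated soft preferences: 20, 21

1. list.x = 42  [logo.left = list.left]
2. list.w = 87  [logo.w = list.w]
3. list.y = 262  [list.top = logo.bottom + 8]
4. list.h = 46  [banner.top = list.bottom + 19]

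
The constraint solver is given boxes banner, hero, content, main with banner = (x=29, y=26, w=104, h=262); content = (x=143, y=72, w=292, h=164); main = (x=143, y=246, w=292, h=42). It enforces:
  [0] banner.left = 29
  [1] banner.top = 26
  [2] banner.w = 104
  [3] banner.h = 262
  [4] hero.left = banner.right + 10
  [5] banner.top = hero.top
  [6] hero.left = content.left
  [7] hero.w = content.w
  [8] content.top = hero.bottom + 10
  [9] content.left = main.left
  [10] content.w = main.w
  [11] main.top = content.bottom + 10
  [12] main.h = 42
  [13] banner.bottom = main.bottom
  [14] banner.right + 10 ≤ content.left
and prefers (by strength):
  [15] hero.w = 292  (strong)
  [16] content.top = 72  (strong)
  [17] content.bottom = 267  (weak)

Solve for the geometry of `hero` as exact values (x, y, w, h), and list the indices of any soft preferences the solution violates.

hero = (x=143, y=26, w=292, h=36)
violated soft preferences: 17

1. hero.x = 143  [hero.left = banner.right + 10]
2. hero.y = 26  [banner.top = hero.top]
3. hero.w = 292  [hero.w = content.w]
4. hero.h = 36  [content.top = hero.bottom + 10]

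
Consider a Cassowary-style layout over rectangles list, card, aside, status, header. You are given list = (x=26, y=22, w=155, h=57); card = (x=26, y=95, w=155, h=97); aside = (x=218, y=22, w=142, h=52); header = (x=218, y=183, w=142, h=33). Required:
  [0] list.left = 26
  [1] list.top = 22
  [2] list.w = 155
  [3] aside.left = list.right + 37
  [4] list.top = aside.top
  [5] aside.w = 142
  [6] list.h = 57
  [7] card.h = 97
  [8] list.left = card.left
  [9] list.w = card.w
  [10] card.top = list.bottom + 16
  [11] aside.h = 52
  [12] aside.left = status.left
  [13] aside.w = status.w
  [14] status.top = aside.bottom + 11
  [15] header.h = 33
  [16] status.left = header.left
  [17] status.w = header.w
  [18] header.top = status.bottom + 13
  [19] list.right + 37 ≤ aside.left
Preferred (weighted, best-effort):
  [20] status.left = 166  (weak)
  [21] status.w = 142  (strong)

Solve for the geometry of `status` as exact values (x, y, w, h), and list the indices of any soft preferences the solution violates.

status = (x=218, y=85, w=142, h=85)
violated soft preferences: 20

1. status.x = 218  [aside.left = status.left]
2. status.w = 142  [aside.w = status.w]
3. status.y = 85  [status.top = aside.bottom + 11]
4. status.h = 85  [header.top = status.bottom + 13]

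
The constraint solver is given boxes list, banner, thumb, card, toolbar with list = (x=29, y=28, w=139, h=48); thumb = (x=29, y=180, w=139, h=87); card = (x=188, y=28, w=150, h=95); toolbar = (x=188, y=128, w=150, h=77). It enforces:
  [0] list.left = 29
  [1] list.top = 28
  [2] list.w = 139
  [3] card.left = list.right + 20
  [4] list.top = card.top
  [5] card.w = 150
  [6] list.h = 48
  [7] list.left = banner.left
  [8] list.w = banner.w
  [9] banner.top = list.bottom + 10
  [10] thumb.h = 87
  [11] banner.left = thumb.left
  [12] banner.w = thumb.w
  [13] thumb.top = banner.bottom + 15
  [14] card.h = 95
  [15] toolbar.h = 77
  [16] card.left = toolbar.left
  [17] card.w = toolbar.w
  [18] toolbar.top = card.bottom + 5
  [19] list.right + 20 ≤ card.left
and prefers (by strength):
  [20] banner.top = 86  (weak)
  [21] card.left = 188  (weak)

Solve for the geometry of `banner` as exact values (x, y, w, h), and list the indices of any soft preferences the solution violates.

banner = (x=29, y=86, w=139, h=79)
violated soft preferences: none

1. banner.x = 29  [list.left = banner.left]
2. banner.w = 139  [list.w = banner.w]
3. banner.y = 86  [banner.top = list.bottom + 10]
4. banner.h = 79  [thumb.top = banner.bottom + 15]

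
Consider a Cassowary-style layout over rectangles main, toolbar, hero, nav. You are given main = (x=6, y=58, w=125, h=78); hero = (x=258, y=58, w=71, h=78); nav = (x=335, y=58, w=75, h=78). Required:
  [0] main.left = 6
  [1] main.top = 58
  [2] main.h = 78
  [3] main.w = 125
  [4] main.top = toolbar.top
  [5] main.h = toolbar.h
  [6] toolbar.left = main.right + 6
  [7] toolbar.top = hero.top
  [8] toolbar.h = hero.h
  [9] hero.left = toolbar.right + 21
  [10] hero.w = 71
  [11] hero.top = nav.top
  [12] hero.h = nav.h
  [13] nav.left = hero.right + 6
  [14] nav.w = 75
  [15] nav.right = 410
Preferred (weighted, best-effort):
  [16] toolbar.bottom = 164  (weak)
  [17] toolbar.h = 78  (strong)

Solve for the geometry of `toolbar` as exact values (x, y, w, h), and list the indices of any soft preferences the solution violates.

1. toolbar.y = 58  [main.top = toolbar.top]
2. toolbar.h = 78  [main.h = toolbar.h]
3. toolbar.x = 137  [toolbar.left = main.right + 6]
4. toolbar.w = 100  [hero.left = toolbar.right + 21]

toolbar = (x=137, y=58, w=100, h=78)
violated soft preferences: 16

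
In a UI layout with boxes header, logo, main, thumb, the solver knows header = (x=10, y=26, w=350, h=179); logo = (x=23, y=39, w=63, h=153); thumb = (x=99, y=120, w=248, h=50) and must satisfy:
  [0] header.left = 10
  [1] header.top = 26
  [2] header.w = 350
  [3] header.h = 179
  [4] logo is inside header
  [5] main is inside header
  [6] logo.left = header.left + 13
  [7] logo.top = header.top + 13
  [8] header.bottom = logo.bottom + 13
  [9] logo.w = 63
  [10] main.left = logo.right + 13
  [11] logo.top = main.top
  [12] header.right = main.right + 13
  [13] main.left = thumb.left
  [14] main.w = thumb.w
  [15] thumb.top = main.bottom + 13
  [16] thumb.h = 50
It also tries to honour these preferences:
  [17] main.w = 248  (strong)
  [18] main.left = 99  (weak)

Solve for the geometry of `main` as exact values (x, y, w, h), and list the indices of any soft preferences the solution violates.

main = (x=99, y=39, w=248, h=68)
violated soft preferences: none

1. main.x = 99  [main.left = logo.right + 13]
2. main.y = 39  [logo.top = main.top]
3. main.w = 248  [header.right = main.right + 13]
4. main.h = 68  [thumb.top = main.bottom + 13]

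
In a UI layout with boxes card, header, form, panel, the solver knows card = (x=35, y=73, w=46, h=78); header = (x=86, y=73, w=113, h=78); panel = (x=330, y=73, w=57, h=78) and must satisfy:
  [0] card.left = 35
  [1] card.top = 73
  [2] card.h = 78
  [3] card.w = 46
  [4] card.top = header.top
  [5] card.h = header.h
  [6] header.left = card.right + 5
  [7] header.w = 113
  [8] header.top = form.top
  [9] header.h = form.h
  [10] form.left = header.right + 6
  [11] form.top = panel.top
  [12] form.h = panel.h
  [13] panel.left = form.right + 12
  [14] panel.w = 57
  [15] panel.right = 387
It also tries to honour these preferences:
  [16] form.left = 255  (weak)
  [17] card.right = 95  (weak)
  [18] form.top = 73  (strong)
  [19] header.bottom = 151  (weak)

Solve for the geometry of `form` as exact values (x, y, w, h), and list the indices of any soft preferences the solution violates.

form = (x=205, y=73, w=113, h=78)
violated soft preferences: 16, 17

1. form.y = 73  [header.top = form.top]
2. form.h = 78  [header.h = form.h]
3. form.x = 205  [form.left = header.right + 6]
4. form.w = 113  [panel.left = form.right + 12]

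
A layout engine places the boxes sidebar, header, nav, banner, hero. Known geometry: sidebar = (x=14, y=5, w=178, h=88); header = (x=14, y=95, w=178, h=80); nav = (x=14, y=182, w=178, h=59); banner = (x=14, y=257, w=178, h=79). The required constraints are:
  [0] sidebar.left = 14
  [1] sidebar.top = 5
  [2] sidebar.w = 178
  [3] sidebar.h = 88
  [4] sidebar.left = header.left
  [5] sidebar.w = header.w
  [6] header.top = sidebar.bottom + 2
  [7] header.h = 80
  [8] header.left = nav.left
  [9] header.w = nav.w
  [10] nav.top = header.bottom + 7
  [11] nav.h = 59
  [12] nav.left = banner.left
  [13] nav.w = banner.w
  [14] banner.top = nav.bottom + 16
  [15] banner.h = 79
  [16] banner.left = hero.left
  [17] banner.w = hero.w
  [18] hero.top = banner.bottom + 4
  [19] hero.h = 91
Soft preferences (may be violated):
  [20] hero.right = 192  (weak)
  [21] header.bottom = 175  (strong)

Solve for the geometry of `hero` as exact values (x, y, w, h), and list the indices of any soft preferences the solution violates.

1. hero.x = 14  [banner.left = hero.left]
2. hero.w = 178  [banner.w = hero.w]
3. hero.y = 340  [hero.top = banner.bottom + 4]
4. hero.h = 91  [hero.h = 91]

hero = (x=14, y=340, w=178, h=91)
violated soft preferences: none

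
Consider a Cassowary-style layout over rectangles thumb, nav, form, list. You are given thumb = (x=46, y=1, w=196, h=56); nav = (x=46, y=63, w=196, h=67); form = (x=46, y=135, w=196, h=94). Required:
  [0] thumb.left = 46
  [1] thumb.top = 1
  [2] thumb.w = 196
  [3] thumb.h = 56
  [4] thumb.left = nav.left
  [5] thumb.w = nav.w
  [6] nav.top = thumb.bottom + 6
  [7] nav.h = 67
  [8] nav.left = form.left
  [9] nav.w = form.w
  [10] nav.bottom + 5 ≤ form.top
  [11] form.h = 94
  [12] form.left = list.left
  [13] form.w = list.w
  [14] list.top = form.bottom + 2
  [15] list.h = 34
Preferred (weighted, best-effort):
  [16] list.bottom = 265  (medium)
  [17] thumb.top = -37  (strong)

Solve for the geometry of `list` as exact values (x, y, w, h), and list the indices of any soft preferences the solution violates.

1. list.x = 46  [form.left = list.left]
2. list.w = 196  [form.w = list.w]
3. list.y = 231  [list.top = form.bottom + 2]
4. list.h = 34  [list.h = 34]

list = (x=46, y=231, w=196, h=34)
violated soft preferences: 17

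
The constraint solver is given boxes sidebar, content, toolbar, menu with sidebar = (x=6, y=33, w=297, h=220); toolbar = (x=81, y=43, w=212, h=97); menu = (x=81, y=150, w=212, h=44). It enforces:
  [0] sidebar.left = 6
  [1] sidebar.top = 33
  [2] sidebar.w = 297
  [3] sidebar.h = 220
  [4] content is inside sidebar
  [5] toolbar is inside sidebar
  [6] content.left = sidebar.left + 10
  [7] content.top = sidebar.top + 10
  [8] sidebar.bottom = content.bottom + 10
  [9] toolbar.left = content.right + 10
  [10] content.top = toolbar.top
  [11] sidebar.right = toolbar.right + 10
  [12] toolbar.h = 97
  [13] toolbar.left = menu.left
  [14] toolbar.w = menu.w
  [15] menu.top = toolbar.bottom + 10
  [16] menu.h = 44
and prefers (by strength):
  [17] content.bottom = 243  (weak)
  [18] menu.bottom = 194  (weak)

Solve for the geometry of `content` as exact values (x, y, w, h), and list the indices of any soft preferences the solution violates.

content = (x=16, y=43, w=55, h=200)
violated soft preferences: none

1. content.x = 16  [content.left = sidebar.left + 10]
2. content.y = 43  [content.top = sidebar.top + 10]
3. content.h = 200  [sidebar.bottom = content.bottom + 10]
4. content.w = 55  [toolbar.left = content.right + 10]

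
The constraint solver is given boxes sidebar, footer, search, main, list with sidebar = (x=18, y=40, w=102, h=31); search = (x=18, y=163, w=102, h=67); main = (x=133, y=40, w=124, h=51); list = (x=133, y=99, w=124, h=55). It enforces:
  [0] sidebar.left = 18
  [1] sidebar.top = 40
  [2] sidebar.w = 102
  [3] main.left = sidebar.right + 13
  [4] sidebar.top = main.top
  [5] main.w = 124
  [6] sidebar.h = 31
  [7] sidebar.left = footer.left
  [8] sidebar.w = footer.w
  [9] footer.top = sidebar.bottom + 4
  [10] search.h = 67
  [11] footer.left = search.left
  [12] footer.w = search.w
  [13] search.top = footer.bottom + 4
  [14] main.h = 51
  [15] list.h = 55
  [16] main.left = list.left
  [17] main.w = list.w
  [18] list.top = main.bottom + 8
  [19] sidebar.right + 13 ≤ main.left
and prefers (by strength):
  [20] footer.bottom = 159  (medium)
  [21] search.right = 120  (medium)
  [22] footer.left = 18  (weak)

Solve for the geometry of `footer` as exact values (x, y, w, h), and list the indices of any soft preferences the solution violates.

footer = (x=18, y=75, w=102, h=84)
violated soft preferences: none

1. footer.x = 18  [sidebar.left = footer.left]
2. footer.w = 102  [sidebar.w = footer.w]
3. footer.y = 75  [footer.top = sidebar.bottom + 4]
4. footer.h = 84  [search.top = footer.bottom + 4]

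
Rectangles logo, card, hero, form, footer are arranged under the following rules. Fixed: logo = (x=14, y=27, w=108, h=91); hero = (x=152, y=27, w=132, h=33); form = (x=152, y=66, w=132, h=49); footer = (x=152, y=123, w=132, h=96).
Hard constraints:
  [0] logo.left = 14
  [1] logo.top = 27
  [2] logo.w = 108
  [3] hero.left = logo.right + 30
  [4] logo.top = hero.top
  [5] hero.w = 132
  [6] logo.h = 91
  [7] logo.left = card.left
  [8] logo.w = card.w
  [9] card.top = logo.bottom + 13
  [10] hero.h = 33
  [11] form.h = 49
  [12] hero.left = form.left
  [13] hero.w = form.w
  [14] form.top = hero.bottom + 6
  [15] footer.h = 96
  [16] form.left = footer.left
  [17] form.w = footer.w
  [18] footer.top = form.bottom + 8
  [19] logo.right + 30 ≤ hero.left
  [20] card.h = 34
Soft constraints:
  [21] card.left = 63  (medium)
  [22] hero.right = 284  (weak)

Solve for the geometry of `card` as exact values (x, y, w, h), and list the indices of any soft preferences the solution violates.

1. card.x = 14  [logo.left = card.left]
2. card.w = 108  [logo.w = card.w]
3. card.y = 131  [card.top = logo.bottom + 13]
4. card.h = 34  [card.h = 34]

card = (x=14, y=131, w=108, h=34)
violated soft preferences: 21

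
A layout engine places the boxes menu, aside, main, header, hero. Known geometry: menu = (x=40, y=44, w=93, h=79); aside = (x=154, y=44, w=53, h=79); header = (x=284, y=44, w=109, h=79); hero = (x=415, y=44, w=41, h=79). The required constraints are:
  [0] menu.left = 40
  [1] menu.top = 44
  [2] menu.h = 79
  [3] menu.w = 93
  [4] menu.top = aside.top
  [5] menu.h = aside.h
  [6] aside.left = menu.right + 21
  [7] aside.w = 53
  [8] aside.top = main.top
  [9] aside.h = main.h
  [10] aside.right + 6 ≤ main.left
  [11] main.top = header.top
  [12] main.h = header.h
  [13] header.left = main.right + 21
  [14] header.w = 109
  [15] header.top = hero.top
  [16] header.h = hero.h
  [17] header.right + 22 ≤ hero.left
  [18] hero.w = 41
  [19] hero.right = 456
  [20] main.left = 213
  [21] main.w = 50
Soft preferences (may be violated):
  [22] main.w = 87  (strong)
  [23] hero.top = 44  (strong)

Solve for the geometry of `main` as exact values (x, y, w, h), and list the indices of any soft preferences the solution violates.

1. main.y = 44  [aside.top = main.top]
2. main.h = 79  [aside.h = main.h]
3. main.x = 213  [main.left = 213]
4. main.w = 50  [main.w = 50]

main = (x=213, y=44, w=50, h=79)
violated soft preferences: 22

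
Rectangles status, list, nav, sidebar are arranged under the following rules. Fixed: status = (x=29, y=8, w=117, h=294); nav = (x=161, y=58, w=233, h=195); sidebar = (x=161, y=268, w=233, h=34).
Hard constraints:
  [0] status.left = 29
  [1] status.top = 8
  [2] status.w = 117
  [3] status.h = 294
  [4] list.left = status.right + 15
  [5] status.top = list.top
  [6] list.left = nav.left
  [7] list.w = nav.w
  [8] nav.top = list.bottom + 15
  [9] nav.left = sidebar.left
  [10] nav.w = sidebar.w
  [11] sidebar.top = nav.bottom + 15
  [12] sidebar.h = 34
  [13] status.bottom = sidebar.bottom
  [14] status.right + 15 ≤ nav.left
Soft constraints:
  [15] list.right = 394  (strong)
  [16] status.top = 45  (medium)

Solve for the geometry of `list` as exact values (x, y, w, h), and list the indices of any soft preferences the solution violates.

list = (x=161, y=8, w=233, h=35)
violated soft preferences: 16

1. list.x = 161  [list.left = status.right + 15]
2. list.y = 8  [status.top = list.top]
3. list.w = 233  [list.w = nav.w]
4. list.h = 35  [nav.top = list.bottom + 15]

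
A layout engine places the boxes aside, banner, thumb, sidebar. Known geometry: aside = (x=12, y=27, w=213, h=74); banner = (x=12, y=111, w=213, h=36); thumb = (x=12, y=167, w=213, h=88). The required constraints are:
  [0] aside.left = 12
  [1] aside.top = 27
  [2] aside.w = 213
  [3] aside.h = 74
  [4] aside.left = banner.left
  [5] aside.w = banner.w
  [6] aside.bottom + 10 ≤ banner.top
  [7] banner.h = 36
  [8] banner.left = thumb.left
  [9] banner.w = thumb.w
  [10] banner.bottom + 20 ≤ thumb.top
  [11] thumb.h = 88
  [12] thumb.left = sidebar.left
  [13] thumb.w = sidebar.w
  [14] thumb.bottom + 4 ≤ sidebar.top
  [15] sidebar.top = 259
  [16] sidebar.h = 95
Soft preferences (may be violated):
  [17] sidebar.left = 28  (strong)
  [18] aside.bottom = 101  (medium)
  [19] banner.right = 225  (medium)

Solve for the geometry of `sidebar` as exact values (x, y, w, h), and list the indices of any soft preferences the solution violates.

1. sidebar.x = 12  [thumb.left = sidebar.left]
2. sidebar.w = 213  [thumb.w = sidebar.w]
3. sidebar.y = 259  [sidebar.top = 259]
4. sidebar.h = 95  [sidebar.h = 95]

sidebar = (x=12, y=259, w=213, h=95)
violated soft preferences: 17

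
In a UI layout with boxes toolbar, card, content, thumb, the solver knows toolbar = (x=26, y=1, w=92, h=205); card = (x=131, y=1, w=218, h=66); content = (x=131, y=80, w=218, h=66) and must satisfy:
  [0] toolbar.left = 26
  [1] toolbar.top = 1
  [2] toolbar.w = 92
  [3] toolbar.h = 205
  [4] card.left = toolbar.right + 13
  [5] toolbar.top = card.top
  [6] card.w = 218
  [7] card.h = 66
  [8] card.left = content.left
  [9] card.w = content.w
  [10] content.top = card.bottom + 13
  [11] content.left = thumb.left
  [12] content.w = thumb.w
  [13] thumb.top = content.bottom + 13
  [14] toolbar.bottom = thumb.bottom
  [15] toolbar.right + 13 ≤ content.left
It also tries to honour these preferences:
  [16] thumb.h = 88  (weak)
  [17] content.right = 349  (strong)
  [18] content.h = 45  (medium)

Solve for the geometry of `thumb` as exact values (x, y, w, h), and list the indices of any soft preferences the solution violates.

1. thumb.x = 131  [content.left = thumb.left]
2. thumb.w = 218  [content.w = thumb.w]
3. thumb.y = 159  [thumb.top = content.bottom + 13]
4. thumb.h = 47  [toolbar.bottom = thumb.bottom]

thumb = (x=131, y=159, w=218, h=47)
violated soft preferences: 16, 18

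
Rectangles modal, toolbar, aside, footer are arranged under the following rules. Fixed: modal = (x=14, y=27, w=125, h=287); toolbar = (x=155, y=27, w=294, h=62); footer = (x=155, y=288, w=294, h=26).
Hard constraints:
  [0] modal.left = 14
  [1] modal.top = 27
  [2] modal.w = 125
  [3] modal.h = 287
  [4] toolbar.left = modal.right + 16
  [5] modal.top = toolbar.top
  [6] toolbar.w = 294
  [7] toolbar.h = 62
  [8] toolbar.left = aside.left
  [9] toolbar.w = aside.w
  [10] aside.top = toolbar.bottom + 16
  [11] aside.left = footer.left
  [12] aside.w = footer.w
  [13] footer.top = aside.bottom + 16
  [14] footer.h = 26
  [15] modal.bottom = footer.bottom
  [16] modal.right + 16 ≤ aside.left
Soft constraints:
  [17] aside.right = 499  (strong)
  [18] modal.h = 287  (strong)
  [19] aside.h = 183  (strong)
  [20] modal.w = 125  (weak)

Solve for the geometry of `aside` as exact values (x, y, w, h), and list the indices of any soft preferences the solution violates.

1. aside.x = 155  [toolbar.left = aside.left]
2. aside.w = 294  [toolbar.w = aside.w]
3. aside.y = 105  [aside.top = toolbar.bottom + 16]
4. aside.h = 167  [footer.top = aside.bottom + 16]

aside = (x=155, y=105, w=294, h=167)
violated soft preferences: 17, 19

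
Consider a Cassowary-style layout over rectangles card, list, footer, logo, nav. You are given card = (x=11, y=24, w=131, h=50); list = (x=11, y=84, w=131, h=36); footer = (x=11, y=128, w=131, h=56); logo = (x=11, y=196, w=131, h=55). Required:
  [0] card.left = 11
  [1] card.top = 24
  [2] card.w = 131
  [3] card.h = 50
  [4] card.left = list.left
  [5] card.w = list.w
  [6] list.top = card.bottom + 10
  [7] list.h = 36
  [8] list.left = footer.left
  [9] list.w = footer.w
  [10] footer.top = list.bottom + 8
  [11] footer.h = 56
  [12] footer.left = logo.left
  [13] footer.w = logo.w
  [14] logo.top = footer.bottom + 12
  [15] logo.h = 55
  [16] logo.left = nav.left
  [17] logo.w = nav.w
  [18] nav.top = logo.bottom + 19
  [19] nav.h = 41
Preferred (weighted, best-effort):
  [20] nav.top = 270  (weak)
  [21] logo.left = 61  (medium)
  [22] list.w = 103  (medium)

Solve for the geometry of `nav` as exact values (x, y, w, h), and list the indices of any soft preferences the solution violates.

1. nav.x = 11  [logo.left = nav.left]
2. nav.w = 131  [logo.w = nav.w]
3. nav.y = 270  [nav.top = logo.bottom + 19]
4. nav.h = 41  [nav.h = 41]

nav = (x=11, y=270, w=131, h=41)
violated soft preferences: 21, 22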